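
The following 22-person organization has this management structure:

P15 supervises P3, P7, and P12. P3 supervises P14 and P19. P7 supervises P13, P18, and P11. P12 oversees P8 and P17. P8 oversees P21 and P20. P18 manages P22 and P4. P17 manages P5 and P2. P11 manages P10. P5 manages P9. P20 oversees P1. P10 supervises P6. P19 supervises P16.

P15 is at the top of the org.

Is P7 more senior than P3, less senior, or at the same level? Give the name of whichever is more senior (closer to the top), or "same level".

same level

Both P7 and P3 are 1 level below P15.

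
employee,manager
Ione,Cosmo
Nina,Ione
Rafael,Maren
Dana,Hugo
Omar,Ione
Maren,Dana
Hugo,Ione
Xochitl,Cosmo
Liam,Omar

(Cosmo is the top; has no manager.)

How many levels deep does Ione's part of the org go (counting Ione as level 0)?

The longest chain under Ione runs Ione → Hugo → Dana → Maren → Rafael, which is 4 levels below Ione.

4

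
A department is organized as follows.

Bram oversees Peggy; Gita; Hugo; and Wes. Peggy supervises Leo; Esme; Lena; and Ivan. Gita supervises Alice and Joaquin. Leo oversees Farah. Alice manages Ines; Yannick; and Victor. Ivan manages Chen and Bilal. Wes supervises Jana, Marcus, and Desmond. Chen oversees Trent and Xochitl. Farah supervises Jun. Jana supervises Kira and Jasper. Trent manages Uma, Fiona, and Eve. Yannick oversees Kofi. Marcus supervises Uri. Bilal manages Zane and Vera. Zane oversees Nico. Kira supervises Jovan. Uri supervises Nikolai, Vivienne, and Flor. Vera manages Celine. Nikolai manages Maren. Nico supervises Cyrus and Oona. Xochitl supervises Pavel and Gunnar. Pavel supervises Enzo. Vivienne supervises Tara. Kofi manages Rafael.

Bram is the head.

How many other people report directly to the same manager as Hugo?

3

Hugo reports to Bram. Bram's other direct reports are Peggy, Gita, Wes — 3 peers.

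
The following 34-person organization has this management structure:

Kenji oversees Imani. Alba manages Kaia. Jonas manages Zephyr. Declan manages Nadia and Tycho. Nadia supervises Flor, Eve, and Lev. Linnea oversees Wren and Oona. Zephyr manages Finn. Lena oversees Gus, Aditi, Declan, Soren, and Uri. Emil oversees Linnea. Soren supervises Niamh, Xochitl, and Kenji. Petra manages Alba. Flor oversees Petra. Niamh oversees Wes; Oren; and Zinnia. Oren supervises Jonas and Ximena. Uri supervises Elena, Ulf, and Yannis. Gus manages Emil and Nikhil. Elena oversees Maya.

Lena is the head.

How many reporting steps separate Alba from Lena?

Chain from Alba up to Lena: Alba → Petra → Flor → Nadia → Declan → Lena. That is 5 steps up, so Alba is 5 levels below Lena.

5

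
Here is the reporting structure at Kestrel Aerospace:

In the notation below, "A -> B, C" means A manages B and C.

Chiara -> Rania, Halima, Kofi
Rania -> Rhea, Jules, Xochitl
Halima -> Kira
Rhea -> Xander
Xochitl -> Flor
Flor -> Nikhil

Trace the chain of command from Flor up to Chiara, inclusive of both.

Flor reports to Xochitl. Xochitl reports to Rania. Rania reports to Chiara. Chiara is at the top.

Flor -> Xochitl -> Rania -> Chiara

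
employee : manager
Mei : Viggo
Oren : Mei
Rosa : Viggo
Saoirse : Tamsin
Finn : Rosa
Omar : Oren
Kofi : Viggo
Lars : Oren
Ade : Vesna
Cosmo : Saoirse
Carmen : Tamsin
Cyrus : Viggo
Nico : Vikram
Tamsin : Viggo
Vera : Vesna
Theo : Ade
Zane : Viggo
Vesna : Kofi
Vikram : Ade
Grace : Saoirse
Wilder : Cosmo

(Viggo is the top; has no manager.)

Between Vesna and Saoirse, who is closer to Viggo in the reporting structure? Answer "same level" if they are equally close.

same level

Both Vesna and Saoirse are 2 levels below Viggo.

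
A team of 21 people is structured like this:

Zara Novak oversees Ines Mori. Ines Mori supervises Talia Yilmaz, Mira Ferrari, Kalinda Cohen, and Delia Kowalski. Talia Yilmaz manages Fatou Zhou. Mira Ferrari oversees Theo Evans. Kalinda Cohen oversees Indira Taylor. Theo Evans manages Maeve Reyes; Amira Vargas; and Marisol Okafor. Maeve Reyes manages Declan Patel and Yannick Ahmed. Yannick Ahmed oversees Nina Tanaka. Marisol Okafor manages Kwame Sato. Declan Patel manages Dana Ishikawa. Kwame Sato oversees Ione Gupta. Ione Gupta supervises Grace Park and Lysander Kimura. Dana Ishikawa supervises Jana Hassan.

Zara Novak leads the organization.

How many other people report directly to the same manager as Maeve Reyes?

2

Maeve Reyes reports to Theo Evans. Theo Evans's other direct reports are Amira Vargas, Marisol Okafor — 2 peers.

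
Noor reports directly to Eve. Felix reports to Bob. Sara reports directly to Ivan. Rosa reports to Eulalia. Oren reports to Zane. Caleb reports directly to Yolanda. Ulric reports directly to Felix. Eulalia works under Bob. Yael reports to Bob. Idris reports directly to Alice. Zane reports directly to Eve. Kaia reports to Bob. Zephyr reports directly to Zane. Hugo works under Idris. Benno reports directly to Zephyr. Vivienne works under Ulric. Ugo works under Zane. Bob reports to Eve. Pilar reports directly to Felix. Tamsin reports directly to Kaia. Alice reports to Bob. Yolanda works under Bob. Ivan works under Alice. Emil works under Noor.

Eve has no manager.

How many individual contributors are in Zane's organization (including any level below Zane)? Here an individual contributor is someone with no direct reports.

The people in Zane's organization with no one reporting to them are Ugo, Oren, Benno. That is 3.

3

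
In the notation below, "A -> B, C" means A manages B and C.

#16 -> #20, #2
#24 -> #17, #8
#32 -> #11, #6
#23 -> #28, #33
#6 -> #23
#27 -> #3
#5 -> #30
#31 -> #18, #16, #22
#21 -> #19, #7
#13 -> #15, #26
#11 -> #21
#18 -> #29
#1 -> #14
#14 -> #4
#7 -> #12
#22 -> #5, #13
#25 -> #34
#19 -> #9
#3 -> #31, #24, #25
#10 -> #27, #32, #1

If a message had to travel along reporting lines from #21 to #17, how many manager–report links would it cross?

#21 is 3 levels below #10, and #17 is 4 levels below #10 (their lowest common manager). The shortest path runs up from #21 to #10 and back down to #17: 3 + 4 = 7 links.

7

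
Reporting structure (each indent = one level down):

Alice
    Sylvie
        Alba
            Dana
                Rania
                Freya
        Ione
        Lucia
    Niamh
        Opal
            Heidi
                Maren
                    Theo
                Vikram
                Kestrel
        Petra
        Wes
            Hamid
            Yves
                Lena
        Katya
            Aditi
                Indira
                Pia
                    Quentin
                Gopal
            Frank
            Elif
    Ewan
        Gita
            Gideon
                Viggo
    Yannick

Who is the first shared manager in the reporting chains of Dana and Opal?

Alice

Dana's chain of managers is Alba, Sylvie, Alice. Opal's chain of managers is Niamh, Alice. The first manager that appears in both chains is Alice.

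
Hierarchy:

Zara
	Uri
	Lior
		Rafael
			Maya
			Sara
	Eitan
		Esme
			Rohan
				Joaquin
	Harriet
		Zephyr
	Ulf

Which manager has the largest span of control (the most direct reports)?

Direct-report counts: Zara has 5; Harriet has 1; Eitan has 1; Esme has 1; Rohan has 1; Lior has 1; Rafael has 2. The largest is 5, held by Zara.

Zara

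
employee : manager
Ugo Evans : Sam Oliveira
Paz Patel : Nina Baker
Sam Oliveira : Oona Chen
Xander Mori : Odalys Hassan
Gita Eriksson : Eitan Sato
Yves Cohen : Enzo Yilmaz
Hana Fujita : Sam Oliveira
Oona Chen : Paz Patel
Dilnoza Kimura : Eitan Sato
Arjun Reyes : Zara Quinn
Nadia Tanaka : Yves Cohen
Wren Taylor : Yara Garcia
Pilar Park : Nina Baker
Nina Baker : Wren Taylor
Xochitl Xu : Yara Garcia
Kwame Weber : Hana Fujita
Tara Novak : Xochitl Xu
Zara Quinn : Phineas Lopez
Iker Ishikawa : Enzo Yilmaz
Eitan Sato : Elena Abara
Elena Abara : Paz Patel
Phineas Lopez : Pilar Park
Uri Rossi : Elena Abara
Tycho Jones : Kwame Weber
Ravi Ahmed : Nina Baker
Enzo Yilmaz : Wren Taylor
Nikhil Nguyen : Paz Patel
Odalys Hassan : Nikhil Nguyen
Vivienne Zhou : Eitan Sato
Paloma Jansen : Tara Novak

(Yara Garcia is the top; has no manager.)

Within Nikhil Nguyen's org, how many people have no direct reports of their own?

1

The only person in Nikhil Nguyen's organization with no one reporting to them is Xander Mori. That is 1.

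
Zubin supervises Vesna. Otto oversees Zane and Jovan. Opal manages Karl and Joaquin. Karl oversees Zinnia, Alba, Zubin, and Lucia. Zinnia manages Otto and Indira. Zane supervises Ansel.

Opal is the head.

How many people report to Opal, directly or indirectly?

12

Opal directly manages Karl, Joaquin. Under Karl: Lucia, Zubin, Vesna, Alba, Zinnia, Indira, Otto, Jovan, Zane, Ansel (10). Joaquin has no reports. So Opal's organization is 2 direct reports plus everyone under them: 11 + 1 = 12.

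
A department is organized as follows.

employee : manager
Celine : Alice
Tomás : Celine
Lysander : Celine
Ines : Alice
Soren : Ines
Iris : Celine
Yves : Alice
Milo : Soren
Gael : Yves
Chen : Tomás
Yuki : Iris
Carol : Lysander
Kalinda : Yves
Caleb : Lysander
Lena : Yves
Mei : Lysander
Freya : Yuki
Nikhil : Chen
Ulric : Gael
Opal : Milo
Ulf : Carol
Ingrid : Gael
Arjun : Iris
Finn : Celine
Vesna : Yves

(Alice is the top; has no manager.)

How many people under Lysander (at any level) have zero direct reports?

The people in Lysander's organization with no one reporting to them are Mei, Caleb, Ulf. That is 3.

3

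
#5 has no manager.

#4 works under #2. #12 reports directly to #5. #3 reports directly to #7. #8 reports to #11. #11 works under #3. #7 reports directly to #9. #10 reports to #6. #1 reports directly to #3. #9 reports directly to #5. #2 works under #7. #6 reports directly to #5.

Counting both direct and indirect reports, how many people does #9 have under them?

#9 directly manages #7. Under #7: #2, #4, #3, #11, #8, #1 (6). That's 7 in total.

7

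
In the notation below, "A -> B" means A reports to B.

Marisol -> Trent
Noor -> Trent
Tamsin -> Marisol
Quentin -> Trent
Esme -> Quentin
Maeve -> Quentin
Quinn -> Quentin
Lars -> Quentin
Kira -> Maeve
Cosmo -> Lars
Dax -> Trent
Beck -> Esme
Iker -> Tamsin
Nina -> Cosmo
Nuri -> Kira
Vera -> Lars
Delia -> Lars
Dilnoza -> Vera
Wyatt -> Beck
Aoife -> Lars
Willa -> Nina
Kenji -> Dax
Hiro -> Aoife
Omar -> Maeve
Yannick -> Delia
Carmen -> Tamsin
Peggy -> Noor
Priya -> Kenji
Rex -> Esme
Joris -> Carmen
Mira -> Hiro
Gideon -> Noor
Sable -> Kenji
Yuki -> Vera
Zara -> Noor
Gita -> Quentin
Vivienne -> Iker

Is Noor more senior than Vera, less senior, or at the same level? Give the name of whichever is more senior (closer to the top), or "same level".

Noor is 1 level below Trent; Vera is 3. Noor is higher.

Noor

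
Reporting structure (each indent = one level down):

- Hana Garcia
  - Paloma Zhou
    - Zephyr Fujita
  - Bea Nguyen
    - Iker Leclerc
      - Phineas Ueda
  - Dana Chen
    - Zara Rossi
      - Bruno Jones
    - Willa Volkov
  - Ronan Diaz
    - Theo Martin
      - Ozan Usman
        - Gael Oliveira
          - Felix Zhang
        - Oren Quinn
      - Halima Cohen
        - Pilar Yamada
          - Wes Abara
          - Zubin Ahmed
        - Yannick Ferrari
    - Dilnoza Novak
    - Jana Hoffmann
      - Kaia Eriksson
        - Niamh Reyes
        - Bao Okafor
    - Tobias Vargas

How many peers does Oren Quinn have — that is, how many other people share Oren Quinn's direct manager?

1

Oren Quinn reports to Ozan Usman. Ozan Usman's other direct reports are Gael Oliveira — 1 peer.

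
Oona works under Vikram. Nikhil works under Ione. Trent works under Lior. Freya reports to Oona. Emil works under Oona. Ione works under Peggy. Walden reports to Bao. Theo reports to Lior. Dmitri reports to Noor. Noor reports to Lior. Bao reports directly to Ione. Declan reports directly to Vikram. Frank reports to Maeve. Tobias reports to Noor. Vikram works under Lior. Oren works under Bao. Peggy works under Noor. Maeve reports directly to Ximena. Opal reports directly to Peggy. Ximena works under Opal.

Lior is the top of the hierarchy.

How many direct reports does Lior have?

Lior directly manages Noor, Trent, Vikram, Theo. That is 4 direct reports.

4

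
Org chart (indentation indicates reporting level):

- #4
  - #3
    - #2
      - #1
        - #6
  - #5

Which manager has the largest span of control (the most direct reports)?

#4

Direct-report counts: #4 has 2; #3 has 1; #2 has 1; #1 has 1. The largest is 2, held by #4.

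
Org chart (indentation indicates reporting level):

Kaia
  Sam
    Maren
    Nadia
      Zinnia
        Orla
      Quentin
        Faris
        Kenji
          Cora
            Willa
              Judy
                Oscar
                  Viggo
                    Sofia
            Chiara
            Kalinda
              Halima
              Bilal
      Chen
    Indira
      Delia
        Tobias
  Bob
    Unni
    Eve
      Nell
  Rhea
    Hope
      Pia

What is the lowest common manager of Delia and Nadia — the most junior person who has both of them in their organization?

Delia's chain of managers is Indira, Sam, Kaia. Nadia's chain of managers is Sam, Kaia. The first manager that appears in both chains is Sam.

Sam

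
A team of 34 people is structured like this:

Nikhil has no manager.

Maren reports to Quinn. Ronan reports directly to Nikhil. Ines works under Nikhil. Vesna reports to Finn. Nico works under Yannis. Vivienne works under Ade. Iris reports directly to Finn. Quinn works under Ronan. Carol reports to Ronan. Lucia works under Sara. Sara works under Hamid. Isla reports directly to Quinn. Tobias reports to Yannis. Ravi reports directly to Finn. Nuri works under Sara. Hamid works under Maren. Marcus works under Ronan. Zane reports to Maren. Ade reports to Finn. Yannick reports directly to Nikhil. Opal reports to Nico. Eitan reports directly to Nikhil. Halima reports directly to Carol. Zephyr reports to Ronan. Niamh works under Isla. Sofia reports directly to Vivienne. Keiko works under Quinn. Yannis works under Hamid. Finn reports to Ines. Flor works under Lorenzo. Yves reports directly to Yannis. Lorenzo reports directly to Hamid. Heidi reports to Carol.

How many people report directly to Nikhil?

Nikhil directly manages Yannick, Ronan, Eitan, Ines. That is 4 direct reports.

4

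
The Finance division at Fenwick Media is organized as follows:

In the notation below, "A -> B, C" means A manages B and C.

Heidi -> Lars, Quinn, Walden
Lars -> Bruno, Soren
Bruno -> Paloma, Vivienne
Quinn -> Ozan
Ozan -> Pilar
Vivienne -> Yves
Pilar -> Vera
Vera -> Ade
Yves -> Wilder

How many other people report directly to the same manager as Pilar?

0

Pilar reports to Ozan, and Ozan has no other direct reports. Pilar has 0 peers.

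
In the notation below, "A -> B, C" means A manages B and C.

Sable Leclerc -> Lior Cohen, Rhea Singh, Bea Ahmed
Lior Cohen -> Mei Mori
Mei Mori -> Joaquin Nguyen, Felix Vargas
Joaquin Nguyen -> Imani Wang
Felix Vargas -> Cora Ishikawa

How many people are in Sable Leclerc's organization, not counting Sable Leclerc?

Sable Leclerc directly manages Lior Cohen, Rhea Singh, Bea Ahmed. Under Lior Cohen: Mei Mori, Felix Vargas, Cora Ishikawa, Joaquin Nguyen, Imani Wang (5). Rhea Singh has no reports. Bea Ahmed has no reports. So Sable Leclerc's organization is 3 direct reports plus everyone under them: 6 + 1 + 1 = 8.

8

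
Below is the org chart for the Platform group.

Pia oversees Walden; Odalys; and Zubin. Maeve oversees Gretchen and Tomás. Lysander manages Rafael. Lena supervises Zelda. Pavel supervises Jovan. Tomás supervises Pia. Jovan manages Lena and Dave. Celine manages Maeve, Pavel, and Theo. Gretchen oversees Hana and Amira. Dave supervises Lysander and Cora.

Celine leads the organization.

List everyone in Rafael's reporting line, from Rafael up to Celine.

Rafael reports to Lysander. Lysander reports to Dave. Dave reports to Jovan. Jovan reports to Pavel. Pavel reports to Celine. Celine is at the top.

Rafael -> Lysander -> Dave -> Jovan -> Pavel -> Celine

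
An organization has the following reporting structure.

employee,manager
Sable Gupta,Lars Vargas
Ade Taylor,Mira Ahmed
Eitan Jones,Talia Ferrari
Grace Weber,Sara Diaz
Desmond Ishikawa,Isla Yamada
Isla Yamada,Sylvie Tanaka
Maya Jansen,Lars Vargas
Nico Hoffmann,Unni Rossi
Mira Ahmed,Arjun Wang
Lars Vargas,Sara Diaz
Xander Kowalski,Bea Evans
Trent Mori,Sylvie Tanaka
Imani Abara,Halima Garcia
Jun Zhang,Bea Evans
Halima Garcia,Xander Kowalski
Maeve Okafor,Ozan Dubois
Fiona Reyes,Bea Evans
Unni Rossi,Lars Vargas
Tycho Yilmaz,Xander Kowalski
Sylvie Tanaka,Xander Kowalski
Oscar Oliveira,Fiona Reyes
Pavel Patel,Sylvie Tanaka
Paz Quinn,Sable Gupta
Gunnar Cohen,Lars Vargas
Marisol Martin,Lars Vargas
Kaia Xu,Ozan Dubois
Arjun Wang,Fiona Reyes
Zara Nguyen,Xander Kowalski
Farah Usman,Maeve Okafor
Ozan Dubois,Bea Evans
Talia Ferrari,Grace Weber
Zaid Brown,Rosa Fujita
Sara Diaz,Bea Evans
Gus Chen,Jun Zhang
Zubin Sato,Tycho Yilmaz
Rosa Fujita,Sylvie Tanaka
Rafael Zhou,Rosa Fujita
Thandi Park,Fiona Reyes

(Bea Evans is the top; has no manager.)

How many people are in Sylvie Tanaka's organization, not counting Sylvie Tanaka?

Sylvie Tanaka directly manages Rosa Fujita, Isla Yamada, Pavel Patel, Trent Mori. Under Rosa Fujita: Rafael Zhou, Zaid Brown (2). Under Isla Yamada: Desmond Ishikawa (1). Pavel Patel has no reports. Trent Mori has no reports. So Sylvie Tanaka's organization is 4 direct reports plus everyone under them: 3 + 2 + 1 + 1 = 7.

7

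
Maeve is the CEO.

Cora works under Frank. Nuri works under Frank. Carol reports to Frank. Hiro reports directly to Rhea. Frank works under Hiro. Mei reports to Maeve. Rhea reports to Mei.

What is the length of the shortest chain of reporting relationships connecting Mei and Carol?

Carol is in Mei's organization: the chain from Carol up to Mei is Carol → Frank → Hiro → Rhea → Mei, which is 4 links.

4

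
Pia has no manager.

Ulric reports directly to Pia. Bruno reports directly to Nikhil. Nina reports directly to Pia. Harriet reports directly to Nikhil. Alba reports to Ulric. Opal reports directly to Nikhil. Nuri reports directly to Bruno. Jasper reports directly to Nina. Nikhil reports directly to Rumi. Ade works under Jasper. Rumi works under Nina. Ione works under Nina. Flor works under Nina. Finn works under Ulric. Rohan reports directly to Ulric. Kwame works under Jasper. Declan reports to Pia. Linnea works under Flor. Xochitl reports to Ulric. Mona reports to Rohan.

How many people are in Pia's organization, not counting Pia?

20

Pia directly manages Nina, Declan, Ulric. Under Nina: Ione, Jasper, Ade, Kwame, Rumi, Nikhil, Opal, Harriet, Bruno, Nuri, Flor, Linnea (12). Declan has no reports. Under Ulric: Alba, Rohan, Mona, Finn, Xochitl (5). So Pia's organization is 3 direct reports plus everyone under them: 13 + 1 + 6 = 20.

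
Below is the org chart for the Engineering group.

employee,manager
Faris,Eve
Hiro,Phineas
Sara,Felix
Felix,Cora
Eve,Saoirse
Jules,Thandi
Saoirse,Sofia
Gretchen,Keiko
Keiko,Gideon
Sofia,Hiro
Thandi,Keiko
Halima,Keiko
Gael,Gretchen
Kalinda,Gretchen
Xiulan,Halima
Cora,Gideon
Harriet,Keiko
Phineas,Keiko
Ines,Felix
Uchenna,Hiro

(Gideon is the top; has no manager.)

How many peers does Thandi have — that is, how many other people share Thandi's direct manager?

4

Thandi reports to Keiko. Keiko's other direct reports are Gretchen, Phineas, Halima, Harriet — 4 peers.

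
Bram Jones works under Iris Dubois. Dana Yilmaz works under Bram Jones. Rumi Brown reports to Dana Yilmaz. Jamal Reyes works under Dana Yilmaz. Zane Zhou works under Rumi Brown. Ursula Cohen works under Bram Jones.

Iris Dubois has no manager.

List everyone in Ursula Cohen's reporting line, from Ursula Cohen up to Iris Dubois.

Ursula Cohen -> Bram Jones -> Iris Dubois

Ursula Cohen reports to Bram Jones. Bram Jones reports to Iris Dubois. Iris Dubois is at the top.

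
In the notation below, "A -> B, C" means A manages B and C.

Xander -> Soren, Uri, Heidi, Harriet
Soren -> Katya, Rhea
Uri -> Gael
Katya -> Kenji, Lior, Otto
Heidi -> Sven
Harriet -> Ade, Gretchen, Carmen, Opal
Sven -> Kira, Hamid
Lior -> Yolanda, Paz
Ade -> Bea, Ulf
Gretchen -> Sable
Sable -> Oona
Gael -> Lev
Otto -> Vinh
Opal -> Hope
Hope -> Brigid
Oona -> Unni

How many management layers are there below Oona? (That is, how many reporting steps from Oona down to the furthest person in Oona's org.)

The longest chain under Oona runs Oona → Unni, which is 1 level below Oona.

1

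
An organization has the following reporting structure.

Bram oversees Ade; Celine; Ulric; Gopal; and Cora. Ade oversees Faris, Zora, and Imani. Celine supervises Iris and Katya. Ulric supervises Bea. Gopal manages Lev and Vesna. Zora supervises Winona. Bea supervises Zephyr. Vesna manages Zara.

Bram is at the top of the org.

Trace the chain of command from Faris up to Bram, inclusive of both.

Faris -> Ade -> Bram

Faris reports to Ade. Ade reports to Bram. Bram is at the top.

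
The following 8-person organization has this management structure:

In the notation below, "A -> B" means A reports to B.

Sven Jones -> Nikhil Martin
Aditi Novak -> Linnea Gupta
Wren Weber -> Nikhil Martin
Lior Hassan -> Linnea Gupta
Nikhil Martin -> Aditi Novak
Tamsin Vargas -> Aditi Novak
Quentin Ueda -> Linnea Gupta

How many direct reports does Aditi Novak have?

2

Aditi Novak directly manages Nikhil Martin, Tamsin Vargas. That is 2 direct reports.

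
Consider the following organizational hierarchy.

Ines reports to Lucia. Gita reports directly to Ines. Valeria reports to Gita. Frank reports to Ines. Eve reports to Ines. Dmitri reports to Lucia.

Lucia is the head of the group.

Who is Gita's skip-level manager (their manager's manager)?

Gita reports to Ines, and Ines reports to Lucia. So Gita's skip-level manager is Lucia.

Lucia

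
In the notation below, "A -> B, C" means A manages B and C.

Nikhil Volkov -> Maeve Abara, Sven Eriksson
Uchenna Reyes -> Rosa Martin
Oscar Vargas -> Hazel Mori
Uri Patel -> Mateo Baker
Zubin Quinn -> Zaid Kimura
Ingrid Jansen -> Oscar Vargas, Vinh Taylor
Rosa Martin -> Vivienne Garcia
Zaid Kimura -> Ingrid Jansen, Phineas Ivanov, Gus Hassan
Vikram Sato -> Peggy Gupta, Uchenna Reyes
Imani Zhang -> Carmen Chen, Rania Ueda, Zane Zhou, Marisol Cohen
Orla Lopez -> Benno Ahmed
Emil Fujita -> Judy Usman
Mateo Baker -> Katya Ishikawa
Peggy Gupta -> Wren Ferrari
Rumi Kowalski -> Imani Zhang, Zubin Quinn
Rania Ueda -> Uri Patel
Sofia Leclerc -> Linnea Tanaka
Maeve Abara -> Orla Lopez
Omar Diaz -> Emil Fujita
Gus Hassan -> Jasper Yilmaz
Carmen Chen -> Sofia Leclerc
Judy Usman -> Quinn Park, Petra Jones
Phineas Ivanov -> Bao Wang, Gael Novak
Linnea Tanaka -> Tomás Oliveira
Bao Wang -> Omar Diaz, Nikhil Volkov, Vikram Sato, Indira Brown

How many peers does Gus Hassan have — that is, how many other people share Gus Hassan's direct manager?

Gus Hassan reports to Zaid Kimura. Zaid Kimura's other direct reports are Ingrid Jansen, Phineas Ivanov — 2 peers.

2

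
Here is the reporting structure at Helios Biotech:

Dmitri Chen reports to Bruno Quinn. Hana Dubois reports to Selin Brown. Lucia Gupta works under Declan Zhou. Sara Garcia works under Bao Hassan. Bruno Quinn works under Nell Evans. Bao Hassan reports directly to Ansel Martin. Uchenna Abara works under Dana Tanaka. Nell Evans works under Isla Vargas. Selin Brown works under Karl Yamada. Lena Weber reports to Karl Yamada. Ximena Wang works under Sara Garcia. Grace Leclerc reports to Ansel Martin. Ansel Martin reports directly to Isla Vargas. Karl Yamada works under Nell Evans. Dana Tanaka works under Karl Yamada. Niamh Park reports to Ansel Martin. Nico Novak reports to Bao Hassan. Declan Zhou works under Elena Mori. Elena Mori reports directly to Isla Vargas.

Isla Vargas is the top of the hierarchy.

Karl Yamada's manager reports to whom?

Karl Yamada reports to Nell Evans, and Nell Evans reports to Isla Vargas. So Karl Yamada's skip-level manager is Isla Vargas.

Isla Vargas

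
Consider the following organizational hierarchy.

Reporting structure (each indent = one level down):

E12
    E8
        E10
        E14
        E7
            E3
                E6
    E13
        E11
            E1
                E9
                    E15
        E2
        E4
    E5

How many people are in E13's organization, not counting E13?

6

E13 directly manages E11, E2, E4. Under E11: E1, E9, E15 (3). E2 has no reports. E4 has no reports. So E13's organization is 3 direct reports plus everyone under them: 4 + 1 + 1 = 6.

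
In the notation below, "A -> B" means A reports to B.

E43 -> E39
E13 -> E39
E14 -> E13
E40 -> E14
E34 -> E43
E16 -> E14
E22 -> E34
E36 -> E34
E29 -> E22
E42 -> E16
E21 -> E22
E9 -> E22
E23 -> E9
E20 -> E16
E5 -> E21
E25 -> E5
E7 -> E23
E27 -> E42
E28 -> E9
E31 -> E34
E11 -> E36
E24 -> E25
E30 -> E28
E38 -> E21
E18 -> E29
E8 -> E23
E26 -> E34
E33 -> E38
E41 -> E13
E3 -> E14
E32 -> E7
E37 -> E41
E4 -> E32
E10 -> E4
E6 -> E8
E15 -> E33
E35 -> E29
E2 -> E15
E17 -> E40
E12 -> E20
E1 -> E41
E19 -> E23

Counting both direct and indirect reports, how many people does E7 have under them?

E7 directly manages E32. Under E32: E4, E10 (2). That's 3 in total.

3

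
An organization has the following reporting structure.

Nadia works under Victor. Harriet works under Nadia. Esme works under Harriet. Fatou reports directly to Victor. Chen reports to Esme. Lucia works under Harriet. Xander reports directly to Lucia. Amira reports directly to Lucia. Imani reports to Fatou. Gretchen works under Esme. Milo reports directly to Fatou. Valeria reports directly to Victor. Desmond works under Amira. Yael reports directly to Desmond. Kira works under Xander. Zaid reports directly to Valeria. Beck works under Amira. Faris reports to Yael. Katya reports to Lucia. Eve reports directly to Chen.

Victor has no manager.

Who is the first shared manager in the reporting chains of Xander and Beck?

Lucia

Xander's chain of managers is Lucia, Harriet, Nadia, Victor. Beck's chain of managers is Amira, Lucia, Harriet, Nadia, Victor. The first manager that appears in both chains is Lucia.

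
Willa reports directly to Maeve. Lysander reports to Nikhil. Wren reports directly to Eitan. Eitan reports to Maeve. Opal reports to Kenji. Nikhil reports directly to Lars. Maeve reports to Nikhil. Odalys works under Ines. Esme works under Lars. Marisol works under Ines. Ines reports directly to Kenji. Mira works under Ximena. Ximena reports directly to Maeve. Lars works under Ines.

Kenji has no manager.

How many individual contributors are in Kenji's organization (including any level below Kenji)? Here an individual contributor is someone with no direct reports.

The people in Kenji's organization with no one reporting to them are Opal, Odalys, Marisol, Esme, Lysander, Willa, Wren, Mira. That is 8.

8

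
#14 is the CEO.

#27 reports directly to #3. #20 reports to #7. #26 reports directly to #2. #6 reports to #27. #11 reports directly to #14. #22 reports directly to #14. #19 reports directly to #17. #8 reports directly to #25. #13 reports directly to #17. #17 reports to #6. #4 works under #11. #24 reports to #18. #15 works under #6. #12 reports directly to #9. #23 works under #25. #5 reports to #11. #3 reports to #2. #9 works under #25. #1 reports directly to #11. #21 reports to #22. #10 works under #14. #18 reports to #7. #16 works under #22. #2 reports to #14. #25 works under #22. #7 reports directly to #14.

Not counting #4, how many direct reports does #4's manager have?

2

#4 reports to #11. #11's other direct reports are #5, #1 — 2 peers.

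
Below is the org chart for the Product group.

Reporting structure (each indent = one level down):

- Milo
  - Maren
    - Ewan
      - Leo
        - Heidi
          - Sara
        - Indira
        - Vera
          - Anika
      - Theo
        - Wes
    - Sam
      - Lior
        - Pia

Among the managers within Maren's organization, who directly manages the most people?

Leo

Direct-report counts within Maren's organization: Maren has 2; Sam has 1; Lior has 1; Ewan has 2; Theo has 1; Leo has 3; Vera has 1; Heidi has 1. The largest is 3, held by Leo.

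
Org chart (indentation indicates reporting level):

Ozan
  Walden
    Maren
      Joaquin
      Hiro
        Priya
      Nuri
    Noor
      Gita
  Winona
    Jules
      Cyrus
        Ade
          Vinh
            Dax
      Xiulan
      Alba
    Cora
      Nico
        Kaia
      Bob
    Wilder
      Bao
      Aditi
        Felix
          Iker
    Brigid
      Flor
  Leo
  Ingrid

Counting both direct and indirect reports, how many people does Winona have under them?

Winona directly manages Jules, Cora, Wilder, Brigid. Under Jules: Alba, Xiulan, Cyrus, Ade, Vinh, Dax (6). Under Cora: Bob, Nico, Kaia (3). Under Wilder: Aditi, Felix, Iker, Bao (4). Under Brigid: Flor (1). So Winona's organization is 4 direct reports plus everyone under them: 7 + 4 + 5 + 2 = 18.

18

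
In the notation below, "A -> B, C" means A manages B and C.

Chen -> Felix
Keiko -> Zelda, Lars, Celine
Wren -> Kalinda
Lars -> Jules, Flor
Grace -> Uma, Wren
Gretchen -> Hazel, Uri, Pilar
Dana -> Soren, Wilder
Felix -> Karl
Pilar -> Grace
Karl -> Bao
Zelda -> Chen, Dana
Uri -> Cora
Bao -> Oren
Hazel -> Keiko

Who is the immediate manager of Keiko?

Keiko reports directly to Hazel.

Hazel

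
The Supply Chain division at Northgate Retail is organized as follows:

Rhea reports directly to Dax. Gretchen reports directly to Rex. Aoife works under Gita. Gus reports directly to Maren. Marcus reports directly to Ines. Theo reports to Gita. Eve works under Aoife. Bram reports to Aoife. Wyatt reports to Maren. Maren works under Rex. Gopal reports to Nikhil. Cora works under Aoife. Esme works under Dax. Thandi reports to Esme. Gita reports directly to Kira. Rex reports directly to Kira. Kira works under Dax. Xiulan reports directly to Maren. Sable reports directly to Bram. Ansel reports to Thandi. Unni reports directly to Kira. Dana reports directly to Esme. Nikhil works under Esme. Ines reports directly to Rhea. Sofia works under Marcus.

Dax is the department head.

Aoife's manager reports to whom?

Kira

Aoife reports to Gita, and Gita reports to Kira. So Aoife's skip-level manager is Kira.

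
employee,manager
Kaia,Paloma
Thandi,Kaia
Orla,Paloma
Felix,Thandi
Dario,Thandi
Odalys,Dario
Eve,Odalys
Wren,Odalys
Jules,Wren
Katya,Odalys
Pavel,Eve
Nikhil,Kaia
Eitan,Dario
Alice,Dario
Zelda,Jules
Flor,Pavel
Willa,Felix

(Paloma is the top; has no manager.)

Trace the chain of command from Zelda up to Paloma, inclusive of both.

Zelda reports to Jules. Jules reports to Wren. Wren reports to Odalys. Odalys reports to Dario. Dario reports to Thandi. Thandi reports to Kaia. Kaia reports to Paloma. Paloma is at the top.

Zelda -> Jules -> Wren -> Odalys -> Dario -> Thandi -> Kaia -> Paloma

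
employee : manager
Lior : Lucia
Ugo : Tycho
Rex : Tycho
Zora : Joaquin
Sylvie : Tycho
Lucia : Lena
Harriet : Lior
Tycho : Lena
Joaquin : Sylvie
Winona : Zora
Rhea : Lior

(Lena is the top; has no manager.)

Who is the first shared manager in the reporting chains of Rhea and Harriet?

Rhea's chain of managers is Lior, Lucia, Lena. Harriet's chain of managers is Lior, Lucia, Lena. The first manager that appears in both chains is Lior.

Lior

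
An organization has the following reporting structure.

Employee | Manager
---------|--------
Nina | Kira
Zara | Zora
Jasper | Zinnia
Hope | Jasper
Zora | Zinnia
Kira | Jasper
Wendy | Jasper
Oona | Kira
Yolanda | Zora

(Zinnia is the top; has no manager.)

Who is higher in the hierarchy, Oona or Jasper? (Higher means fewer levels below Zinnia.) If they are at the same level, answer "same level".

Oona is 3 levels below Zinnia; Jasper is 1. Jasper is higher.

Jasper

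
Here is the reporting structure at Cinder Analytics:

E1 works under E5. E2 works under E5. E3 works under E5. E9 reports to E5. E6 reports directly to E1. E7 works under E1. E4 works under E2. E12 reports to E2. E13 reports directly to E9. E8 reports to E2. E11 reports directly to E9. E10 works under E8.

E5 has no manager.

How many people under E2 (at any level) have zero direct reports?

3

The people in E2's organization with no one reporting to them are E10, E12, E4. That is 3.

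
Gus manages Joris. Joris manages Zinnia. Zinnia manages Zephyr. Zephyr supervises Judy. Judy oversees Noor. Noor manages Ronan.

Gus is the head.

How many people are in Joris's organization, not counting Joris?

Joris directly manages Zinnia. Under Zinnia: Zephyr, Judy, Noor, Ronan (4). That's 5 in total.

5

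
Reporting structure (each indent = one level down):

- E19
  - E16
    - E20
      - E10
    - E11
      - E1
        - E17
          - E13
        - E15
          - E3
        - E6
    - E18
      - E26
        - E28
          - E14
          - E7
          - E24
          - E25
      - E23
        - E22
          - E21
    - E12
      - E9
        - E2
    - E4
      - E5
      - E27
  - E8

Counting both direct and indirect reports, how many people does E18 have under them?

9

E18 directly manages E26, E23. Under E26: E28, E25, E24, E7, E14 (5). Under E23: E22, E21 (2). So E18's organization is 2 direct reports plus everyone under them: 6 + 3 = 9.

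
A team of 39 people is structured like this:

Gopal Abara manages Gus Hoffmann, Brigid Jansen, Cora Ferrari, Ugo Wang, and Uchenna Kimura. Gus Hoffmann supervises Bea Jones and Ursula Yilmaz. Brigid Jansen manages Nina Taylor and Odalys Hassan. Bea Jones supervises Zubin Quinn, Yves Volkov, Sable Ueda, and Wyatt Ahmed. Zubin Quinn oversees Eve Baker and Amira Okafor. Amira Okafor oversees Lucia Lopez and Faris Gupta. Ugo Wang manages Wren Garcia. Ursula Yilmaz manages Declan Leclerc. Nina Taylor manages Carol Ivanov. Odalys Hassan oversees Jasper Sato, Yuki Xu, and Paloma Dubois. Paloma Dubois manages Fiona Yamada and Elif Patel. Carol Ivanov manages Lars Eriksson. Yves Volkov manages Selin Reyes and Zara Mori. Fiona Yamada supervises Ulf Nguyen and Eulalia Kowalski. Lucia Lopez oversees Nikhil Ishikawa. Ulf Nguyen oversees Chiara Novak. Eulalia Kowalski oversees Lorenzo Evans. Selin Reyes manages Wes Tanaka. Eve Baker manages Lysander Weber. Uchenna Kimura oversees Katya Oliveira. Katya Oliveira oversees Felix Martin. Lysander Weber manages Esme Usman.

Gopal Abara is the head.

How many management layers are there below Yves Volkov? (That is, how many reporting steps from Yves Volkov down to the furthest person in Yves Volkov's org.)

2

The longest chain under Yves Volkov runs Yves Volkov → Selin Reyes → Wes Tanaka, which is 2 levels below Yves Volkov.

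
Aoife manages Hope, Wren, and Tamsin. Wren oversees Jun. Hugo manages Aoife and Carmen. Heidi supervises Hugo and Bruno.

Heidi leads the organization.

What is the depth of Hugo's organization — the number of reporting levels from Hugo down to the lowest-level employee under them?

The longest chain under Hugo runs Hugo → Aoife → Wren → Jun, which is 3 levels below Hugo.

3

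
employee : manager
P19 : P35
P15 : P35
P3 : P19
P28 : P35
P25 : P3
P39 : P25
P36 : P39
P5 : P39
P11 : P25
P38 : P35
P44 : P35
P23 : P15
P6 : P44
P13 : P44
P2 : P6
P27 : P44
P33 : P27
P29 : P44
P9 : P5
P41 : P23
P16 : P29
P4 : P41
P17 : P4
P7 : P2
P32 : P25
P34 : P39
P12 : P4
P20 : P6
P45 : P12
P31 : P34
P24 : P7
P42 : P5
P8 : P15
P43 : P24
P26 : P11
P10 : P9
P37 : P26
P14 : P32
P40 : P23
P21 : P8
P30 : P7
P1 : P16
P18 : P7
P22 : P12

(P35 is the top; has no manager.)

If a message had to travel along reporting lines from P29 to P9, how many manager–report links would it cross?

8

P29 is 2 levels below P35, and P9 is 6 levels below P35 (their lowest common manager). The shortest path runs up from P29 to P35 and back down to P9: 2 + 6 = 8 links.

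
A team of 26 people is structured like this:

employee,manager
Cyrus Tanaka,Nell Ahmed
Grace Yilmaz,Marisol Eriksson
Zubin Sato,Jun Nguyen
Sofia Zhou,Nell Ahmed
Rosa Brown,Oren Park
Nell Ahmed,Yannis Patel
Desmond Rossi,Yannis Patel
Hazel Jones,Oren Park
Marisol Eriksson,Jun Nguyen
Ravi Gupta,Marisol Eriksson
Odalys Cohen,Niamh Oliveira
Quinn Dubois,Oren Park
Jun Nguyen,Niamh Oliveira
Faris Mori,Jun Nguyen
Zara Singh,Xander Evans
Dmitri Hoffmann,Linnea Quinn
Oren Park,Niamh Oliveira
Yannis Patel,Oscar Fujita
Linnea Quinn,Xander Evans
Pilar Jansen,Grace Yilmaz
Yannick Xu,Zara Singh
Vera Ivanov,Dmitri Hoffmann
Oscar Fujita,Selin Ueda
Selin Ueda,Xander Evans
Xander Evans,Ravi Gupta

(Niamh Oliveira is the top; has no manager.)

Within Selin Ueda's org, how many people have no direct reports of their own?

3

The people in Selin Ueda's organization with no one reporting to them are Cyrus Tanaka, Sofia Zhou, Desmond Rossi. That is 3.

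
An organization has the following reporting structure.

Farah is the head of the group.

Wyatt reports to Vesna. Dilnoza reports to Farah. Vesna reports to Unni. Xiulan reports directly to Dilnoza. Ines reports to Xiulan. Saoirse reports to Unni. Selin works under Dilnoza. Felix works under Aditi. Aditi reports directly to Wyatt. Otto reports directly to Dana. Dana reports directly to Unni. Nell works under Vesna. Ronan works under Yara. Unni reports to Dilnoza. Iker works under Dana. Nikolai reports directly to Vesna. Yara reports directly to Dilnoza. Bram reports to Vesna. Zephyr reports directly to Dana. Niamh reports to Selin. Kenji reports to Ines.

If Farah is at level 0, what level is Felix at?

Chain from Felix up to Farah: Felix → Aditi → Wyatt → Vesna → Unni → Dilnoza → Farah. That is 6 steps up, so Felix is 6 levels below Farah.

6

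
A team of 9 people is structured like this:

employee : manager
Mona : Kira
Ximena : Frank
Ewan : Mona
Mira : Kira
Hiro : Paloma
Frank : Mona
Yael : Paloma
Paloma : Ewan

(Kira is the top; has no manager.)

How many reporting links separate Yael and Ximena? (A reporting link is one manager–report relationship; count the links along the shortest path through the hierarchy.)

5

Yael is 3 levels below Mona, and Ximena is 2 levels below Mona (their lowest common manager). The shortest path runs up from Yael to Mona and back down to Ximena: 3 + 2 = 5 links.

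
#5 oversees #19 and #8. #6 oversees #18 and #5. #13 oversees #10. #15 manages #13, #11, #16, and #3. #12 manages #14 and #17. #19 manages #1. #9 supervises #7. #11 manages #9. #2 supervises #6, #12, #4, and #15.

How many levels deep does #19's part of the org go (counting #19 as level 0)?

1

The longest chain under #19 runs #19 → #1, which is 1 level below #19.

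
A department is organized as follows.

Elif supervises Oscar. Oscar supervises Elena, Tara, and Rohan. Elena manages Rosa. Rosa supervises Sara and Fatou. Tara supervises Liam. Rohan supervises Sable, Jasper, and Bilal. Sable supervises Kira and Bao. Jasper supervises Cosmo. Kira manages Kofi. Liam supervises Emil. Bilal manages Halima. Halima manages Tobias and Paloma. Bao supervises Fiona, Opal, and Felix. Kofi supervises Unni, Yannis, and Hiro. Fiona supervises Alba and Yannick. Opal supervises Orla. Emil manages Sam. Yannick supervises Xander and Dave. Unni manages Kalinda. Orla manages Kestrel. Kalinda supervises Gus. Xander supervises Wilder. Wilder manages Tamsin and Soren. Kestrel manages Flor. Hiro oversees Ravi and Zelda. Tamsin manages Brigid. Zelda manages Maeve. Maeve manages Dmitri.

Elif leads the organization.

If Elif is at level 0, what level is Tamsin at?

9

Chain from Tamsin up to Elif: Tamsin → Wilder → Xander → Yannick → Fiona → Bao → Sable → Rohan → Oscar → Elif. That is 9 steps up, so Tamsin is 9 levels below Elif.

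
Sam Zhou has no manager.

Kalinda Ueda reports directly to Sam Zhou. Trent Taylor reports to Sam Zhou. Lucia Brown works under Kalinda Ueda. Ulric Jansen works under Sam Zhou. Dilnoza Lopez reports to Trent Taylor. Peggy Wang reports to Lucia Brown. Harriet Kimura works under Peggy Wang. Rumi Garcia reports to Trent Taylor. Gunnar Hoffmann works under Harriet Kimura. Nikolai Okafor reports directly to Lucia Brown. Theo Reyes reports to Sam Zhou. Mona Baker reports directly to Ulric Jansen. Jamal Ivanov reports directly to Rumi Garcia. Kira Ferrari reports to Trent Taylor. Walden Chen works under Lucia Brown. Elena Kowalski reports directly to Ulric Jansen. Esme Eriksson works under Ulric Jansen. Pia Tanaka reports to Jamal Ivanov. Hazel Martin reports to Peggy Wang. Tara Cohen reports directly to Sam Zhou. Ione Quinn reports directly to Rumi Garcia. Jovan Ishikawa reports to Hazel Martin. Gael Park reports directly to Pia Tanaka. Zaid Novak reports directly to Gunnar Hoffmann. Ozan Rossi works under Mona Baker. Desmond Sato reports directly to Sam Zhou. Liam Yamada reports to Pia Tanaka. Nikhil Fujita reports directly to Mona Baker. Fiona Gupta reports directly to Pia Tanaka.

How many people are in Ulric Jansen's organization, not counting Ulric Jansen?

Ulric Jansen directly manages Mona Baker, Elena Kowalski, Esme Eriksson. Under Mona Baker: Nikhil Fujita, Ozan Rossi (2). Elena Kowalski has no reports. Esme Eriksson has no reports. So Ulric Jansen's organization is 3 direct reports plus everyone under them: 3 + 1 + 1 = 5.

5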